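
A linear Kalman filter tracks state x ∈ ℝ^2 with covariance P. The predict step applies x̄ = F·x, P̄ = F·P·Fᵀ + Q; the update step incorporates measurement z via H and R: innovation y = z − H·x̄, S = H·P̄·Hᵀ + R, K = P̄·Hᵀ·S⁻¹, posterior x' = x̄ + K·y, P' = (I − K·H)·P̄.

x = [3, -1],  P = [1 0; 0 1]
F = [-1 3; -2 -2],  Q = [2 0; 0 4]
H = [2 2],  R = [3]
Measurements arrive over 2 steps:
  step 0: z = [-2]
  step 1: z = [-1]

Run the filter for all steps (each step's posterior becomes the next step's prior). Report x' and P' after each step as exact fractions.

step 0: x̄ = F·x = [-6, -4]
step 0: P̄ = F·P·Fᵀ + Q = [12 -4; -4 12]
step 0: y = z − H·x̄ = [18]
step 0: S = H·P̄·Hᵀ + R = [67]
step 0: K = P̄·Hᵀ·S⁻¹ = [16/67; 16/67]
step 0: x' = x̄ + K·y = [-114/67, 20/67]
step 0: P' = (I − K·H)·P̄ = [548/67 -524/67; -524/67 548/67]
step 1: x̄ = F·x = [174/67, 188/67]
step 1: P̄ = F·P·Fᵀ + Q = [8758/67 -96/67; -96/67 460/67]
step 1: y = z − H·x̄ = [-791/67]
step 1: S = H·P̄·Hᵀ + R = [36305/67]
step 1: K = P̄·Hᵀ·S⁻¹ = [17324/36305; 728/36305]
step 1: x' = x̄ + K·y = [-110242/36305, 93276/36305]
step 1: P' = (I − K·H)·P̄ = [266242/36305 -240256/36305; -240256/36305 241348/36305]

step 0: x' = [-114/67, 20/67], P' = [548/67 -524/67; -524/67 548/67]
step 1: x' = [-110242/36305, 93276/36305], P' = [266242/36305 -240256/36305; -240256/36305 241348/36305]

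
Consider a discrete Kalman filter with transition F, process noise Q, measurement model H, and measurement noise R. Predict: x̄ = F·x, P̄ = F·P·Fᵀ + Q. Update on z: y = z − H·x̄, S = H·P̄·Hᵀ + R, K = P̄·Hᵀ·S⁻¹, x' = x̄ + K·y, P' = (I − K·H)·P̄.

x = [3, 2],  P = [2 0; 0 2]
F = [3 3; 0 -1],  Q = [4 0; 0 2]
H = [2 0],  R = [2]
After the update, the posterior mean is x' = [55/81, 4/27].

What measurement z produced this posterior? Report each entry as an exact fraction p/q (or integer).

x̄ = F·x = [15, -2]
P̄ = F·P·Fᵀ + Q = [40 -6; -6 4]
S = H·P̄·Hᵀ + R = [162]
K = P̄·Hᵀ·S⁻¹ = [40/81; -2/27]
x' − x̄ = [-1160/81, 58/27] = K·y
y = (KᵀK)⁻¹·Kᵀ·(x' − x̄) = [-29]
z = y + H·x̄ = [-29] + [30] = [1]

z = [1]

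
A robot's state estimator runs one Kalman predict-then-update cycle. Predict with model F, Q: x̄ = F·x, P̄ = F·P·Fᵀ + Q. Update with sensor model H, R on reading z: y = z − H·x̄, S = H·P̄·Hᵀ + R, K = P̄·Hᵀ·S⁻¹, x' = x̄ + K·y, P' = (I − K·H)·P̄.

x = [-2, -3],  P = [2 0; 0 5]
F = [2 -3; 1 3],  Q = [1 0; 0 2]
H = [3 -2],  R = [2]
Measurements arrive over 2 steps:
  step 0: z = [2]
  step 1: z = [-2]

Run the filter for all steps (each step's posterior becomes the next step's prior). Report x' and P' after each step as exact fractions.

step 0: x' = [-95/42, -743/168], P' = [496/147 1427/294; 1427/294 8783/1176]
step 1: x' = [104262/196721, 343153/196721], P' = [195766/196721 266396/196721; 266396/196721 456907/196721]

step 0: x̄ = F·x = [5, -11]
step 0: P̄ = F·P·Fᵀ + Q = [54 -41; -41 49]
step 0: y = z − H·x̄ = [-35]
step 0: S = H·P̄·Hᵀ + R = [1176]
step 0: K = P̄·Hᵀ·S⁻¹ = [61/294; -221/1176]
step 0: x' = x̄ + K·y = [-95/42, -743/168]
step 0: P' = (I − K·H)·P̄ = [496/147 1427/294; 1427/294 8783/1176]
step 1: x̄ = F·x = [1469/168, -2609/168]
step 1: P̄ = F·P·Fᵀ + Q = [27599/1176 -53987/1176; -53987/1176 119615/1176]
step 1: y = z − H·x̄ = [-1423/24]
step 1: S = H·P̄·Hᵀ + R = [28103/24]
step 1: K = P̄·Hᵀ·S⁻¹ = [27253/196721; -57313/196721]
step 1: x' = x̄ + K·y = [104262/196721, 343153/196721]
step 1: P' = (I − K·H)·P̄ = [195766/196721 266396/196721; 266396/196721 456907/196721]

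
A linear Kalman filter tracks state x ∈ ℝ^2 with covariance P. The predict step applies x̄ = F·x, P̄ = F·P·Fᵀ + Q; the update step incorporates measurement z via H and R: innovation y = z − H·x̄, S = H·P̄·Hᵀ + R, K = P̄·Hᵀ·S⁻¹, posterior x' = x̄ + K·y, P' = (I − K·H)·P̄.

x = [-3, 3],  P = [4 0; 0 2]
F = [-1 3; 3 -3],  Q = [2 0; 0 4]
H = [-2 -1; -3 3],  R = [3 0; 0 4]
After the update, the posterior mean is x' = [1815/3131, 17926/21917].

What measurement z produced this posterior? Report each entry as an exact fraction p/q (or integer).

x̄ = F·x = [12, -18]
P̄ = F·P·Fᵀ + Q = [24 -30; -30 58]
S = H·P̄·Hᵀ + R = [37 60; 60 1282]
K = P̄·Hᵀ·S⁻¹ = [-954/3131 -351/3131; -6638/21917 4824/21917]
x' − x̄ = [-35757/3131, 412432/21917] = K·y
y = (KᵀK)⁻¹·Kᵀ·(x' − x̄) = [4, 91]
z = y + H·x̄ = [4, 91] + [-6, -90] = [-2, 1]

z = [-2, 1]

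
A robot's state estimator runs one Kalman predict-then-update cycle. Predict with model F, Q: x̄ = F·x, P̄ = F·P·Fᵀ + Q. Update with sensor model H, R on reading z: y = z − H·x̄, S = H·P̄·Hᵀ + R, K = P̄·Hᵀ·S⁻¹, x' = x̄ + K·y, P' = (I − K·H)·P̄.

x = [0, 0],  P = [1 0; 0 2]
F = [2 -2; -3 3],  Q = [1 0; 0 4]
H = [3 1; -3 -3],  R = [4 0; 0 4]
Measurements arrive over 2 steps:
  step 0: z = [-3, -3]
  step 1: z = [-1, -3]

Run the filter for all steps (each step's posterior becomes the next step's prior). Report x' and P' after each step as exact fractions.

step 0: x' = [-1530/827, 2319/827], P' = [842/827 -1020/827; -1020/827 1546/827]
step 1: x' = [-802329/578525, 1430777/578525], P' = [607118/578525 -737184/578525; -737184/578525 1112392/578525]

step 0: x̄ = F·x = [0, 0]
step 0: P̄ = F·P·Fᵀ + Q = [13 -18; -18 31]
step 0: y = z − H·x̄ = [-3, -3]
step 0: S = H·P̄·Hᵀ + R = [44 6; 6 76]
step 0: K = P̄·Hᵀ·S⁻¹ = [753/1654 267/1654; -757/1654 -789/1654]
step 0: x' = x̄ + K·y = [-1530/827, 2319/827]
step 0: P' = (I − K·H)·P̄ = [842/827 -1020/827; -1020/827 1546/827]
step 1: x̄ = F·x = [-7698/827, 11547/827]
step 1: P̄ = F·P·Fᵀ + Q = [18539/827 -26568/827; -26568/827 43160/827]
step 1: y = z − H·x̄ = [10720/827, 9066/827]
step 1: S = H·P̄·Hᵀ + R = [53911/827 22485/827; 22485/827 80375/827]
step 1: K = P̄·Hᵀ·S⁻¹ = [108417/231410 195099/1157050; -54958/115705 -281406/578525]
step 1: x' = x̄ + K·y = [-802329/578525, 1430777/578525]
step 1: P' = (I − K·H)·P̄ = [607118/578525 -737184/578525; -737184/578525 1112392/578525]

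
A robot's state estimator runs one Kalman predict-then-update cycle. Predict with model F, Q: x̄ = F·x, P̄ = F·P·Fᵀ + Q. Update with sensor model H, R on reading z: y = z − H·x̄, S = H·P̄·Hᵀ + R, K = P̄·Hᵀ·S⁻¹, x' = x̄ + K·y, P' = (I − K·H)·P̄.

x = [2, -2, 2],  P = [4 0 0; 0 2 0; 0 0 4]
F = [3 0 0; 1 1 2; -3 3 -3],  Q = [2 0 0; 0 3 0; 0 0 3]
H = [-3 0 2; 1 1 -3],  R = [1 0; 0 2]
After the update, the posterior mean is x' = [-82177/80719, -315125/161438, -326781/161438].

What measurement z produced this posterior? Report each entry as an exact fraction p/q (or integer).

x̄ = F·x = [6, 4, -18]
P̄ = F·P·Fᵀ + Q = [38 12 -36; 12 25 -30; -36 -30 93]
S = H·P̄·Hᵀ + R = [1147 -1164; -1164 1322]
K = P̄·Hᵀ·S⁻¹ = [-30990/80719 -17639/80719; 10458/80719 33925/161438; -6456/80719 -53499/161438]
x' − x̄ = [-566491/80719, -960877/161438, 2579103/161438] = K·y
y = (KᵀK)⁻¹·Kᵀ·(x' − x̄) = [53, -61]
z = y + H·x̄ = [53, -61] + [-54, 64] = [-1, 3]

z = [-1, 3]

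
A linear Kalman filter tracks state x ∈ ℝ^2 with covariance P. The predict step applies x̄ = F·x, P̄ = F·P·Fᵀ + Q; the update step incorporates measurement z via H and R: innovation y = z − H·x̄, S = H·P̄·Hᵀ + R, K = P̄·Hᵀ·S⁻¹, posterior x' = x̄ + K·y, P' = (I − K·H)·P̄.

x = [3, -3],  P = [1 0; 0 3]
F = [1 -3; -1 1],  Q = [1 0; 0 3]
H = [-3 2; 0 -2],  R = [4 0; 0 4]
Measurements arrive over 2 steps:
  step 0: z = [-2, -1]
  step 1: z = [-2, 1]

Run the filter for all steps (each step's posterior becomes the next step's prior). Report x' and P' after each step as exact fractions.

step 0: x̄ = F·x = [12, -6]
step 0: P̄ = F·P·Fᵀ + Q = [29 -10; -10 7]
step 0: y = z − H·x̄ = [46, -13]
step 0: S = H·P̄·Hᵀ + R = [413 -88; -88 32]
step 0: K = P̄·Hᵀ·S⁻¹ = [-52/171 -289/1368; 11/342 -955/2736]
step 0: x' = x̄ + K·y = [1037/1368, 47/2736]
step 0: P' = (I − K·H)·P̄ = [235/342 289/684; 289/684 955/1368]
step 1: x̄ = F·x = [1933/2736, -2027/2736]
step 1: P̄ = F·P·Fᵀ + Q = [7435/1368 -1493/1368; -1493/1368 4843/1368]
step 1: y = z − H·x̄ = [4381/2736, -659/1368]
step 1: S = H·P̄·Hᵀ + R = [109675/1368 -14165/684; -14165/684 6211/342]
step 1: K = P̄·Hᵀ·S⁻¹ = [-99367/351275 -14218/70255; 2833/70255 -4832/14051]
step 1: x' = x̄ + K·y = [123313/351275, -71749/140510]
step 1: P' = (I − K·H)·P̄ = [227276/351275 28436/70255; 28436/70255 9664/14051]

step 0: x' = [1037/1368, 47/2736], P' = [235/342 289/684; 289/684 955/1368]
step 1: x' = [123313/351275, -71749/140510], P' = [227276/351275 28436/70255; 28436/70255 9664/14051]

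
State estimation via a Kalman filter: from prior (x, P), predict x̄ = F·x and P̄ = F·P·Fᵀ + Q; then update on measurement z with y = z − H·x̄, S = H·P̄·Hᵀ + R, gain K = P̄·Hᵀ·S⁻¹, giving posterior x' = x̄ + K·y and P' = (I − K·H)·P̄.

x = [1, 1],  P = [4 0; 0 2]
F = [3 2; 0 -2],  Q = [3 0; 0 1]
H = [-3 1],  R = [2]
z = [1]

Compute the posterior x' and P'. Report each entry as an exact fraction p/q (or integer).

x' = [-136/241, -185/241]
P' = [453/482 1061/482; 1061/482 3249/482]

x̄ = F·x = [5, -2]
P̄ = F·P·Fᵀ + Q = [47 -8; -8 9]
y = z − H·x̄ = [18]
S = H·P̄·Hᵀ + R = [482]
K = P̄·Hᵀ·S⁻¹ = [-149/482; 33/482]
x' = x̄ + K·y = [-136/241, -185/241]
P' = (I − K·H)·P̄ = [453/482 1061/482; 1061/482 3249/482]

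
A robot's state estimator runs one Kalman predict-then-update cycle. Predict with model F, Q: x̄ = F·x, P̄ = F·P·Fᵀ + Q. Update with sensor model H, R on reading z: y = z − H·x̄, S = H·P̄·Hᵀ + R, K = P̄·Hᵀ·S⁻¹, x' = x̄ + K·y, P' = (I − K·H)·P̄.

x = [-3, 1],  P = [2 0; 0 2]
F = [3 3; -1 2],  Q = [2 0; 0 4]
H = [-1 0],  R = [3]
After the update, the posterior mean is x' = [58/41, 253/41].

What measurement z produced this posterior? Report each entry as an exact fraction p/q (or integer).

x̄ = F·x = [-6, 5]
P̄ = F·P·Fᵀ + Q = [38 6; 6 14]
S = H·P̄·Hᵀ + R = [41]
K = P̄·Hᵀ·S⁻¹ = [-38/41; -6/41]
x' − x̄ = [304/41, 48/41] = K·y
y = (KᵀK)⁻¹·Kᵀ·(x' − x̄) = [-8]
z = y + H·x̄ = [-8] + [6] = [-2]

z = [-2]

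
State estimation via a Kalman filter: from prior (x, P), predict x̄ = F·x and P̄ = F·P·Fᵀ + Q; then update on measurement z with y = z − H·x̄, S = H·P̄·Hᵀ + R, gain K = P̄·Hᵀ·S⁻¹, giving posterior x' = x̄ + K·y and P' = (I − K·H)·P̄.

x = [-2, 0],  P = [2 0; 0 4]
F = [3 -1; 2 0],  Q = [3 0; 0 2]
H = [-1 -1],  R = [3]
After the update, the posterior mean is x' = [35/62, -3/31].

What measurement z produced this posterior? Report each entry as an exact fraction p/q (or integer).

z = [-1]

x̄ = F·x = [-6, -4]
P̄ = F·P·Fᵀ + Q = [25 12; 12 10]
S = H·P̄·Hᵀ + R = [62]
K = P̄·Hᵀ·S⁻¹ = [-37/62; -11/31]
x' − x̄ = [407/62, 121/31] = K·y
y = (KᵀK)⁻¹·Kᵀ·(x' − x̄) = [-11]
z = y + H·x̄ = [-11] + [10] = [-1]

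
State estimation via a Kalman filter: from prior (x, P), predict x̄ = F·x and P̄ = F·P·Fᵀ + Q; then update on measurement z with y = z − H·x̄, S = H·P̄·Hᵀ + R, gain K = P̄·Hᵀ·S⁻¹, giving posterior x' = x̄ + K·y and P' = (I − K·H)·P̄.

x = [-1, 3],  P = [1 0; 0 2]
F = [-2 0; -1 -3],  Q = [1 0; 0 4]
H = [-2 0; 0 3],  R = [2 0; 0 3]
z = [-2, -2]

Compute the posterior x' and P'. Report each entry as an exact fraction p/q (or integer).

x̄ = F·x = [2, -8]
P̄ = F·P·Fᵀ + Q = [5 2; 2 23]
y = z − H·x̄ = [2, 22]
S = H·P̄·Hᵀ + R = [22 -12; -12 210]
K = P̄·Hᵀ·S⁻¹ = [-169/373 1/373; -1/373 245/746]
x' = x̄ + K·y = [430/373, -291/373]
P' = (I − K·H)·P̄ = [169/373 1/373; 1/373 245/746]

x' = [430/373, -291/373]
P' = [169/373 1/373; 1/373 245/746]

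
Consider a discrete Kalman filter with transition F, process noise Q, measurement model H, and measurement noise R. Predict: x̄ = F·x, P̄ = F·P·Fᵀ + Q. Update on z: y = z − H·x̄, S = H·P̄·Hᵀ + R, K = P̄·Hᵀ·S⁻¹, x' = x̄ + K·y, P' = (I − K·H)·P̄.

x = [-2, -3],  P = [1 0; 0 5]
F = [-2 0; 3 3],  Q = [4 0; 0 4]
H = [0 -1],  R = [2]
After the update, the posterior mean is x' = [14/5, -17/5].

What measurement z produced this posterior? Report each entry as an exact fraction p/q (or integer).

x̄ = F·x = [4, -15]
P̄ = F·P·Fᵀ + Q = [8 -6; -6 58]
S = H·P̄·Hᵀ + R = [60]
K = P̄·Hᵀ·S⁻¹ = [1/10; -29/30]
x' − x̄ = [-6/5, 58/5] = K·y
y = (KᵀK)⁻¹·Kᵀ·(x' − x̄) = [-12]
z = y + H·x̄ = [-12] + [15] = [3]

z = [3]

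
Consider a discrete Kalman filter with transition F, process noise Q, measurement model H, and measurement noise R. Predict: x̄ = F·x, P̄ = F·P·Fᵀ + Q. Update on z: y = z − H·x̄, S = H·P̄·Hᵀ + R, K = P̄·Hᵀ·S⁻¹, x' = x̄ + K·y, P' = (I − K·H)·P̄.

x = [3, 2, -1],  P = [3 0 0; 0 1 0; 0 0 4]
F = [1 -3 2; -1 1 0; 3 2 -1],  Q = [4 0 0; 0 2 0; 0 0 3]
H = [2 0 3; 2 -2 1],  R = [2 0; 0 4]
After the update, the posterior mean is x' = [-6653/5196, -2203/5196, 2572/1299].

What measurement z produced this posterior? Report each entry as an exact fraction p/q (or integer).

x̄ = F·x = [-5, -1, 14]
P̄ = F·P·Fᵀ + Q = [32 -6 -5; -6 6 -7; -5 -7 38]
S = H·P̄·Hᵀ + R = [412 268; 268 250]
K = P̄·Hᵀ·S⁻¹ = [-3389/15588 2015/3897; 29/15588 -491/3897; 1843/3897 -1321/3897]
x' − x̄ = [19327/5196, 2993/5196, -15614/1299] = K·y
y = (KᵀK)⁻¹·Kᵀ·(x' − x̄) = [-29, -5]
z = y + H·x̄ = [-29, -5] + [32, 6] = [3, 1]

z = [3, 1]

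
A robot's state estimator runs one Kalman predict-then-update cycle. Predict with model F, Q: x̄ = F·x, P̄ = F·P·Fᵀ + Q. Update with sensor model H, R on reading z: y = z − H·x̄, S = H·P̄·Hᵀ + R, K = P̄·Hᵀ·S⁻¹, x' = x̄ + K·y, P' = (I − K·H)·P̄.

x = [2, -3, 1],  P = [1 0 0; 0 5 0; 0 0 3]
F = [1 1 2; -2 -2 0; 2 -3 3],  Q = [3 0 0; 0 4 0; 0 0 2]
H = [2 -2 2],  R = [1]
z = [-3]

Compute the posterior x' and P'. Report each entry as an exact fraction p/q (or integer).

x' = [-109/23, 1798/437, 170/23]
P' = [179/23 -164/23 -341/23; -164/23 11452/437 766/23; -341/23 766/23 1110/23]

x̄ = F·x = [1, 2, 16]
P̄ = F·P·Fᵀ + Q = [21 -12 5; -12 28 26; 5 26 78]
y = z − H·x̄ = [-33]
S = H·P̄·Hᵀ + R = [437]
K = P̄·Hᵀ·S⁻¹ = [4/23; -28/437; 6/23]
x' = x̄ + K·y = [-109/23, 1798/437, 170/23]
P' = (I − K·H)·P̄ = [179/23 -164/23 -341/23; -164/23 11452/437 766/23; -341/23 766/23 1110/23]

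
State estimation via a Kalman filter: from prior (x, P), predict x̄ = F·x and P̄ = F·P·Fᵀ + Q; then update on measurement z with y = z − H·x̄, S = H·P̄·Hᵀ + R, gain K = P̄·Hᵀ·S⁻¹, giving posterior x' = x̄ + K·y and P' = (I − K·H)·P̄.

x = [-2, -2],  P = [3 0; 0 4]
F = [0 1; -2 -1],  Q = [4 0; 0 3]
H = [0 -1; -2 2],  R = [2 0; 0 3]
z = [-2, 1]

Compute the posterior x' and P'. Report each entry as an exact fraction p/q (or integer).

x' = [898/887, 1538/887]
P' = [1544/887 1064/887; 1064/887 1202/887]

x̄ = F·x = [-2, 6]
P̄ = F·P·Fᵀ + Q = [8 -4; -4 19]
y = z − H·x̄ = [4, -15]
S = H·P̄·Hᵀ + R = [21 -46; -46 143]
K = P̄·Hᵀ·S⁻¹ = [-532/887 -320/887; -601/887 92/887]
x' = x̄ + K·y = [898/887, 1538/887]
P' = (I − K·H)·P̄ = [1544/887 1064/887; 1064/887 1202/887]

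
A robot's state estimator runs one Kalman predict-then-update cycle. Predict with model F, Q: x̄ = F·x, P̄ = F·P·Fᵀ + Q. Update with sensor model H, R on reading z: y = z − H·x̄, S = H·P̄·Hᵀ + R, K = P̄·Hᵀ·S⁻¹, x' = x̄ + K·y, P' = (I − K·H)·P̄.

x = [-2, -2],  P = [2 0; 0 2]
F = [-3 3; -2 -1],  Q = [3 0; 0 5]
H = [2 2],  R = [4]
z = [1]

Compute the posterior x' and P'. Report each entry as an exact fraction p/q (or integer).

x' = [-495/134, 573/134]
P' = [588/67 -543/67; -543/67 564/67]

x̄ = F·x = [0, 6]
P̄ = F·P·Fᵀ + Q = [39 6; 6 15]
y = z − H·x̄ = [-11]
S = H·P̄·Hᵀ + R = [268]
K = P̄·Hᵀ·S⁻¹ = [45/134; 21/134]
x' = x̄ + K·y = [-495/134, 573/134]
P' = (I − K·H)·P̄ = [588/67 -543/67; -543/67 564/67]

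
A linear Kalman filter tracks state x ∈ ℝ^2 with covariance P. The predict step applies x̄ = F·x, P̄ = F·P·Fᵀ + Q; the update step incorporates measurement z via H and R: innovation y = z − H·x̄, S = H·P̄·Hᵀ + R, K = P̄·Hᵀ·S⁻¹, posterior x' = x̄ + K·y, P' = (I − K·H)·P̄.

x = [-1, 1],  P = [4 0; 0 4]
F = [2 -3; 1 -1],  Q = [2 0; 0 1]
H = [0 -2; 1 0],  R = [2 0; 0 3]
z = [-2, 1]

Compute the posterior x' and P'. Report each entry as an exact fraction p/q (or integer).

x' = [301/283, 232/283]
P' = [678/283 60/283; 60/283 113/283]

x̄ = F·x = [-5, -2]
P̄ = F·P·Fᵀ + Q = [54 20; 20 9]
y = z − H·x̄ = [-6, 6]
S = H·P̄·Hᵀ + R = [38 -40; -40 57]
K = P̄·Hᵀ·S⁻¹ = [-60/283 226/283; -113/283 20/283]
x' = x̄ + K·y = [301/283, 232/283]
P' = (I − K·H)·P̄ = [678/283 60/283; 60/283 113/283]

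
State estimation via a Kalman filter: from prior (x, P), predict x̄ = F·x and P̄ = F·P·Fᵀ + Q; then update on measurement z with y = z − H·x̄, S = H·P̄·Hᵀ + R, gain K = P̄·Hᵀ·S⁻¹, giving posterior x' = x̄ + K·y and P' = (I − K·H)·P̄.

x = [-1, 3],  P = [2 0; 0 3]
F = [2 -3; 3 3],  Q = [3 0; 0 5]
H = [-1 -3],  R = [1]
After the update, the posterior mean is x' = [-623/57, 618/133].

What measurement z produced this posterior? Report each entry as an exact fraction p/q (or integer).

x̄ = F·x = [-11, 6]
P̄ = F·P·Fᵀ + Q = [38 -15; -15 50]
S = H·P̄·Hᵀ + R = [399]
K = P̄·Hᵀ·S⁻¹ = [1/57; -45/133]
x' − x̄ = [4/57, -180/133] = K·y
y = (KᵀK)⁻¹·Kᵀ·(x' − x̄) = [4]
z = y + H·x̄ = [4] + [-7] = [-3]

z = [-3]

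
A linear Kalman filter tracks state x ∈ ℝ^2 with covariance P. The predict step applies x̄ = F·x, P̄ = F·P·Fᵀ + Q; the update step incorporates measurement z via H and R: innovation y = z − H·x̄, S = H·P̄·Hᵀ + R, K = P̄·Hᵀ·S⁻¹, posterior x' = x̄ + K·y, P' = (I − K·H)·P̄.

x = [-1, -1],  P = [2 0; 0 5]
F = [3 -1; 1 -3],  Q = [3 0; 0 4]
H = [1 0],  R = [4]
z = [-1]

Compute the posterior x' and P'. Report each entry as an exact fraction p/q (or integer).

x' = [-17/15, 27/10]
P' = [52/15 14/5; 14/5 363/10]

x̄ = F·x = [-2, 2]
P̄ = F·P·Fᵀ + Q = [26 21; 21 51]
y = z − H·x̄ = [1]
S = H·P̄·Hᵀ + R = [30]
K = P̄·Hᵀ·S⁻¹ = [13/15; 7/10]
x' = x̄ + K·y = [-17/15, 27/10]
P' = (I − K·H)·P̄ = [52/15 14/5; 14/5 363/10]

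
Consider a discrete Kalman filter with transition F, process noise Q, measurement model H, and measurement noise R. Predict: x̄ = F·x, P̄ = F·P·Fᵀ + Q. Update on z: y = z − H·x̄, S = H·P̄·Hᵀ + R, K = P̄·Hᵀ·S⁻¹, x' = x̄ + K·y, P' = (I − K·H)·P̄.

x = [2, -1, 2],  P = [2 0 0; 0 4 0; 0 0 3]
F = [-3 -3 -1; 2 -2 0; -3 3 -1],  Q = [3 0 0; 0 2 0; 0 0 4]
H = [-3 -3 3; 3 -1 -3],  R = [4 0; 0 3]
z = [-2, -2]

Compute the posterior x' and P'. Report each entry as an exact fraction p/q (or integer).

x' = [-1230973/245339, 274942/245339, -1140169/245339]
P' = [2584965/245339 -133110/245339 2514651/245339; -133110/245339 102498/245339 -109356/245339; 2514651/245339 -109356/245339 2496431/245339]

x̄ = F·x = [-5, 6, -11]
P̄ = F·P·Fᵀ + Q = [60 12 -15; 12 26 -36; -15 -36 61]
y = z − H·x̄ = [34, -14]
S = H·P̄·Hᵀ + R = [2461 -1569; -1569 1100]
K = P̄·Hᵀ·S⁻¹ = [47097/245339 114684/245339; -59058/245339 -57920/245339; 68352/245339 54672/245339]
x' = x̄ + K·y = [-1230973/245339, 274942/245339, -1140169/245339]
P' = (I − K·H)·P̄ = [2584965/245339 -133110/245339 2514651/245339; -133110/245339 102498/245339 -109356/245339; 2514651/245339 -109356/245339 2496431/245339]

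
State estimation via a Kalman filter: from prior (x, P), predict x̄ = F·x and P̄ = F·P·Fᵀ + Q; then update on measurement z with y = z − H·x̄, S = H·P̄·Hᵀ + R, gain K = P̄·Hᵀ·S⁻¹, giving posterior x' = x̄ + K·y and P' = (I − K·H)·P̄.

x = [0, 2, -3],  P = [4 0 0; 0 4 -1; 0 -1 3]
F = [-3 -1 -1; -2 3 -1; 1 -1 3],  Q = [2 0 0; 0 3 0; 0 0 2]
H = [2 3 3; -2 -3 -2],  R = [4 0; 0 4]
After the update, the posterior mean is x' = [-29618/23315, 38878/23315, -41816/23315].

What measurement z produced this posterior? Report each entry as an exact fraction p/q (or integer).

z = [-2, 2]

x̄ = F·x = [1, 9, -11]
P̄ = F·P·Fᵀ + Q = [43 17 -15; 17 64 -39; -15 -39 43]
S = H·P̄·Hᵀ + R = [461 -475; -475 540]
K = P̄·Hᵀ·S⁻¹ = [-229/4663 -5627/23315; -2288/4663 -16453/23315; 3851/4663 19571/23315]
x' − x̄ = [-52933/23315, -170957/23315, 214649/23315] = K·y
y = (KᵀK)⁻¹·Kᵀ·(x' − x̄) = [2, 9]
z = y + H·x̄ = [2, 9] + [-4, -7] = [-2, 2]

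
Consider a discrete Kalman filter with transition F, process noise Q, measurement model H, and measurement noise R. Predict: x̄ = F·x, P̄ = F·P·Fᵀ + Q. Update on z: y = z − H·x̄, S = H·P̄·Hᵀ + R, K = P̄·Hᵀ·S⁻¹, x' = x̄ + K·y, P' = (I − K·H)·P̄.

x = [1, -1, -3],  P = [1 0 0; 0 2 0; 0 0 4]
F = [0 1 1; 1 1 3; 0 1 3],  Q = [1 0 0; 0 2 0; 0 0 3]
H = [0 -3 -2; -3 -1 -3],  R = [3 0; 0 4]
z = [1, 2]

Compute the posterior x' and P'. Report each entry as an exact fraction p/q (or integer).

x' = [-10900/38663, 562/38663, -18724/38663]
P' = [35833/38663 18165/38663 -33096/38663; 18165/38663 32796/38663 -33069/38663; -33096/38663 -33069/38663 52071/38663]

x̄ = F·x = [-4, -9, -10]
P̄ = F·P·Fᵀ + Q = [7 14 14; 14 41 38; 14 38 41]
y = z − H·x̄ = [-46, -49]
S = H·P̄·Hᵀ + R = [992 997; 997 1041]
K = P̄·Hᵀ·S⁻¹ = [3899/38663 -6594/38663; -10750/38663 2979/38663; -1645/38663 -5964/38663]
x' = x̄ + K·y = [-10900/38663, 562/38663, -18724/38663]
P' = (I − K·H)·P̄ = [35833/38663 18165/38663 -33096/38663; 18165/38663 32796/38663 -33069/38663; -33096/38663 -33069/38663 52071/38663]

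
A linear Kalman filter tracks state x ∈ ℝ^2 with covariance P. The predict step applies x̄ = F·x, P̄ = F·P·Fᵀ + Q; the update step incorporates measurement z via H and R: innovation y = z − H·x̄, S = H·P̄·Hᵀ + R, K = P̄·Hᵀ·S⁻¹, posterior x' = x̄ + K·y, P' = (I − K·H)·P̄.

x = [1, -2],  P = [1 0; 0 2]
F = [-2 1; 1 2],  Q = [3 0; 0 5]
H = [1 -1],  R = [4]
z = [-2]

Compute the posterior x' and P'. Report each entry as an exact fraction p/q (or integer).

x' = [-99/23, -57/23]
P' = [158/23 130/23; 130/23 178/23]

x̄ = F·x = [-4, -3]
P̄ = F·P·Fᵀ + Q = [9 2; 2 14]
y = z − H·x̄ = [-1]
S = H·P̄·Hᵀ + R = [23]
K = P̄·Hᵀ·S⁻¹ = [7/23; -12/23]
x' = x̄ + K·y = [-99/23, -57/23]
P' = (I − K·H)·P̄ = [158/23 130/23; 130/23 178/23]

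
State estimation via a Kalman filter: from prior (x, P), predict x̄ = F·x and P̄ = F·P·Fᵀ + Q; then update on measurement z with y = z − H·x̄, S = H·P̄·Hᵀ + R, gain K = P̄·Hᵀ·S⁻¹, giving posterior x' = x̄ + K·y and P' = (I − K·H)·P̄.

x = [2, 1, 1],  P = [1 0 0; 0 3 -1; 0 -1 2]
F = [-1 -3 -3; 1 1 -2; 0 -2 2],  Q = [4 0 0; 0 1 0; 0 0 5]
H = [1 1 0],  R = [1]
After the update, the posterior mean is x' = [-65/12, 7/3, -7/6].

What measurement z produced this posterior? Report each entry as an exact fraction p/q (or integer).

z = [-3]

x̄ = F·x = [-8, 1, 0]
P̄ = F·P·Fᵀ + Q = [32 -1 6; -1 17 -20; 6 -20 33]
S = H·P̄·Hᵀ + R = [48]
K = P̄·Hᵀ·S⁻¹ = [31/48; 1/3; -7/24]
x' − x̄ = [31/12, 4/3, -7/6] = K·y
y = (KᵀK)⁻¹·Kᵀ·(x' − x̄) = [4]
z = y + H·x̄ = [4] + [-7] = [-3]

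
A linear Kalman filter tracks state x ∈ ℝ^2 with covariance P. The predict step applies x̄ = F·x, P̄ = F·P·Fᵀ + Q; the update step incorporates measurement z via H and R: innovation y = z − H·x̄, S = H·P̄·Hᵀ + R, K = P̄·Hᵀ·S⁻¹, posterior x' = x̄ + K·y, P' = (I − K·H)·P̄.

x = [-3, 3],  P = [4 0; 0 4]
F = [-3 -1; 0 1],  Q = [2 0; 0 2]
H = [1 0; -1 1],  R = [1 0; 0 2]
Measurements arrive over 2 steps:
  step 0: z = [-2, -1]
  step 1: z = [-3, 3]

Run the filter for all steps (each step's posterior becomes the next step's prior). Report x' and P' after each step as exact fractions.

step 0: x̄ = F·x = [6, 3]
step 0: P̄ = F·P·Fᵀ + Q = [42 -4; -4 6]
step 0: y = z − H·x̄ = [-8, 2]
step 0: S = H·P̄·Hᵀ + R = [43 -46; -46 58]
step 0: K = P̄·Hᵀ·S⁻¹ = [160/189 -23/189; 38/63 41/63]
step 0: x' = x̄ + K·y = [-64/63, -11/21]
step 0: P' = (I − K·H)·P̄ = [160/189 38/63; 38/63 40/21]
step 1: x̄ = F·x = [25/7, -11/21]
step 1: P̄ = F·P·Fᵀ + Q = [106/7 -26/7; -26/7 82/21]
step 1: y = z − H·x̄ = [-46/7, 149/21]
step 1: S = H·P̄·Hᵀ + R = [113/7 -132/7; -132/7 598/21]
step 1: K = P̄·Hᵀ·S⁻¹ = [794/1093 -198/1093; 398/1093 556/1093]
step 1: x' = x̄ + K·y = [-2719/1093, 757/1093]
step 1: P' = (I − K·H)·P̄ = [794/1093 398/1093; 398/1093 1510/1093]

step 0: x' = [-64/63, -11/21], P' = [160/189 38/63; 38/63 40/21]
step 1: x' = [-2719/1093, 757/1093], P' = [794/1093 398/1093; 398/1093 1510/1093]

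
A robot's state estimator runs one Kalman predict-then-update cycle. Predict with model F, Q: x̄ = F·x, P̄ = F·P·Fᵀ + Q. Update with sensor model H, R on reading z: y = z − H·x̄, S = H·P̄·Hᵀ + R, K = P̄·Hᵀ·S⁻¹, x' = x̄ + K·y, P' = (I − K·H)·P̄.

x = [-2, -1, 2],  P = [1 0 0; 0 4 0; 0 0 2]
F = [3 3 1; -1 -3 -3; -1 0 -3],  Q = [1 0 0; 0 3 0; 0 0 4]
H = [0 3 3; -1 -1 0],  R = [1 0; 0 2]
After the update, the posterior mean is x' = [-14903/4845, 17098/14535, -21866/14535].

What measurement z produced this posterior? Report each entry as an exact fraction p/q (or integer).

x̄ = F·x = [-7, -1, -4]
P̄ = F·P·Fᵀ + Q = [48 -45 -9; -45 58 19; -9 19 23]
S = H·P̄·Hᵀ + R = [1072 -69; -69 18]
K = P̄·Hᵀ·S⁻¹ = [-347/1615 -4798/4845; 1087/4845 2003/14535; 526/4845 -2026/14535]
x' − x̄ = [19012/4845, 31633/14535, 36274/14535] = K·y
y = (KᵀK)⁻¹·Kᵀ·(x' − x̄) = [14, -7]
z = y + H·x̄ = [14, -7] + [-15, 8] = [-1, 1]

z = [-1, 1]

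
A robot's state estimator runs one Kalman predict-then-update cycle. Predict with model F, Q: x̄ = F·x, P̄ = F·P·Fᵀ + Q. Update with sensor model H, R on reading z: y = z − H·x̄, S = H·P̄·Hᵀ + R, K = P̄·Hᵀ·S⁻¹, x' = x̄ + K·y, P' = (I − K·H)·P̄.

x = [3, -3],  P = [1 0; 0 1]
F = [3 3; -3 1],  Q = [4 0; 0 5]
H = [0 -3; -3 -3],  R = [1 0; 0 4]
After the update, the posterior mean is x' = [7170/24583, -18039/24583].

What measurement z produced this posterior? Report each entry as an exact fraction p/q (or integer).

z = [2, 1]

x̄ = F·x = [0, -12]
P̄ = F·P·Fᵀ + Q = [22 -6; -6 15]
S = H·P̄·Hᵀ + R = [136 81; 81 229]
K = P̄·Hᵀ·S⁻¹ = [8010/24583 -7986/24583; -8118/24583 -27/24583]
x' − x̄ = [7170/24583, 276957/24583] = K·y
y = (KᵀK)⁻¹·Kᵀ·(x' − x̄) = [-34, -35]
z = y + H·x̄ = [-34, -35] + [36, 36] = [2, 1]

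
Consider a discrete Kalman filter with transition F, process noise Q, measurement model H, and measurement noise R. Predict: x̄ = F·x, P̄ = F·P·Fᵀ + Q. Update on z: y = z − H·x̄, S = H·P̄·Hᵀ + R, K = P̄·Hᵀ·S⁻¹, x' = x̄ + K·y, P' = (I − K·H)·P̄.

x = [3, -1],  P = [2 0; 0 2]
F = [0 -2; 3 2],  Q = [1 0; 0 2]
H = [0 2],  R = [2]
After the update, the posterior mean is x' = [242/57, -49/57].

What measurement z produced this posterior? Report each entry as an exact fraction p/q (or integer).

x̄ = F·x = [2, 7]
P̄ = F·P·Fᵀ + Q = [9 -8; -8 28]
S = H·P̄·Hᵀ + R = [114]
K = P̄·Hᵀ·S⁻¹ = [-8/57; 28/57]
x' − x̄ = [128/57, -448/57] = K·y
y = (KᵀK)⁻¹·Kᵀ·(x' − x̄) = [-16]
z = y + H·x̄ = [-16] + [14] = [-2]

z = [-2]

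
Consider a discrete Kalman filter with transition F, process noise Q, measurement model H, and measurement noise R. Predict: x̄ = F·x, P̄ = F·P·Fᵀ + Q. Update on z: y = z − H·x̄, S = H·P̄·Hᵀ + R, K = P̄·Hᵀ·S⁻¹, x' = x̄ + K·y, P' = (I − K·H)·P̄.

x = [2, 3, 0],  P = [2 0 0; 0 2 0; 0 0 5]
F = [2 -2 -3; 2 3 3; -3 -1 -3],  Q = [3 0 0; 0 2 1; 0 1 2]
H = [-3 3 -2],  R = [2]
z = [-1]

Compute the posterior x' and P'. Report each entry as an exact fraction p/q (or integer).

x̄ = F·x = [-2, 13, -9]
P̄ = F·P·Fᵀ + Q = [64 -49 37; -49 73 -62; 37 -62 67]
y = z − H·x̄ = [-64]
S = H·P̄·Hᵀ + R = [3573]
K = P̄·Hᵀ·S⁻¹ = [-413/3573; 490/3573; -431/3573]
x' = x̄ + K·y = [19286/3573, 15089/3573, -4573/3573]
P' = (I − K·H)·P̄ = [58103/3573 27293/3573 -45802/3573; 27293/3573 20729/3573 -10336/3573; -45802/3573 -10336/3573 53630/3573]

x' = [19286/3573, 15089/3573, -4573/3573]
P' = [58103/3573 27293/3573 -45802/3573; 27293/3573 20729/3573 -10336/3573; -45802/3573 -10336/3573 53630/3573]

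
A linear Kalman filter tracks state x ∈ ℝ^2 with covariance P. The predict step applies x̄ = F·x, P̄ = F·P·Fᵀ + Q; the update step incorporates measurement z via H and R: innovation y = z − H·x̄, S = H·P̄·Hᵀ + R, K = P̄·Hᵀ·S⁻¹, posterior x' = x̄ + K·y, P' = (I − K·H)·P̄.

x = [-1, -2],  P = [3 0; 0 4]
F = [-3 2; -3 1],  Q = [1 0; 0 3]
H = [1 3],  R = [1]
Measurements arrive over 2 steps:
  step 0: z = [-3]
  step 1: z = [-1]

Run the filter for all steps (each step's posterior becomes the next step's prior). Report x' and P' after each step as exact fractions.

step 0: x' = [-1306/561, -124/561], P' = [2483/561 -778/561; -778/561 305/561]
step 1: x' = [-326533/474806, -22110/237403], P' = [1204823/474806 -180247/237403; -180247/237403 79577/237403]

step 0: x̄ = F·x = [-1, 1]
step 0: P̄ = F·P·Fᵀ + Q = [44 35; 35 34]
step 0: y = z − H·x̄ = [-5]
step 0: S = H·P̄·Hᵀ + R = [561]
step 0: K = P̄·Hᵀ·S⁻¹ = [149/561; 137/561]
step 0: x' = x̄ + K·y = [-1306/561, -124/561]
step 0: P' = (I − K·H)·P̄ = [2483/561 -778/561; -778/561 305/561]
step 1: x̄ = F·x = [3670/561, 3794/561]
step 1: P̄ = F·P·Fᵀ + Q = [33464/561 29959/561; 29959/561 29003/561]
step 1: y = z − H·x̄ = [-15613/561]
step 1: S = H·P̄·Hᵀ + R = [474806/561]
step 1: K = P̄·Hᵀ·S⁻¹ = [123341/474806; 58484/237403]
step 1: x' = x̄ + K·y = [-326533/474806, -22110/237403]
step 1: P' = (I − K·H)·P̄ = [1204823/474806 -180247/237403; -180247/237403 79577/237403]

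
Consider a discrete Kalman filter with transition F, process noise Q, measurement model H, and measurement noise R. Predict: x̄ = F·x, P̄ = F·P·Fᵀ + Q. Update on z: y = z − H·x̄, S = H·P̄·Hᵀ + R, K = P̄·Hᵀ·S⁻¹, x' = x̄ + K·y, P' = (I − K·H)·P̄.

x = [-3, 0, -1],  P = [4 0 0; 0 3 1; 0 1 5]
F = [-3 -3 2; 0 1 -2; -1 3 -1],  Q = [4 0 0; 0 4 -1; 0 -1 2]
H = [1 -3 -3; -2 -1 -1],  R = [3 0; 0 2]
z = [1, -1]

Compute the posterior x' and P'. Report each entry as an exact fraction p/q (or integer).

x' = [140102/218567, 14050/218567, -35457/218567]
P' = [92976/218567 -7665/218567 7443/218567; -7665/218567 1673362/218567 -1648336/218567; 7443/218567 -1648336/218567 1685456/218567]

x̄ = F·x = [7, 2, 4]
P̄ = F·P·Fᵀ + Q = [75 -21 -16; -21 23 11; -16 11 32]
y = z − H·x̄ = [12, 19]
S = H·P̄·Hᵀ + R = [993 -104; -104 231]
K = P̄·Hᵀ·S⁻¹ = [31214/218567 -92865/218567; -27581/218567 -4848/218567; -34639/218567 -26003/218567]
x' = x̄ + K·y = [140102/218567, 14050/218567, -35457/218567]
P' = (I − K·H)·P̄ = [92976/218567 -7665/218567 7443/218567; -7665/218567 1673362/218567 -1648336/218567; 7443/218567 -1648336/218567 1685456/218567]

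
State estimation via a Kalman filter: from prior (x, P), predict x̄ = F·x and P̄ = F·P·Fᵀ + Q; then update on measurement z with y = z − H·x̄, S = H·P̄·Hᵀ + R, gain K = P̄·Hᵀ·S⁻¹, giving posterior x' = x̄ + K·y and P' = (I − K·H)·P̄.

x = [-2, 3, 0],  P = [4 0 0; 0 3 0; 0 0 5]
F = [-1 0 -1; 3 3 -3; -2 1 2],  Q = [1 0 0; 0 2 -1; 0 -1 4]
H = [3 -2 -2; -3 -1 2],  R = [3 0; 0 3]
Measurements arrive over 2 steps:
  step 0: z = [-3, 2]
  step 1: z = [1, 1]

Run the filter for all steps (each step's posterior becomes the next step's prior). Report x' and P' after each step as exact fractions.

step 0: x̄ = F·x = [2, 3, 7]
step 0: P̄ = F·P·Fᵀ + Q = [10 3 -2; 3 110 -46; -2 -46 43]
step 0: y = z − H·x̄ = [11, -3]
step 0: S = H·P̄·Hᵀ + R = [325 35; 35 601]
step 0: K = P̄·Hᵀ·S⁻¹ = [6041/64700 -867/12940; -10689/32350 -2147/6470; -161/6470 299/1294]
step 0: x' = x̄ + K·y = [52214/16175, 5838/16175, 19517/3235]
step 0: P' = (I − K·H)·P̄ = [317457/64700 -853/32350 46883/6470; -853/32350 10712/16175 -667/3235; 46883/6470 -667/3235 7190/647]
step 1: x̄ = F·x = [-149799/16175, -118599/16175, 19316/3235]
step 1: P̄ = F·P·Fᵀ + Q = [2038817/64700 1249767/64700 -39402/3235; 1249767/64700 1613617/64700 -28192/3235; -39402/3235 -28192/3235 6503/647]
step 1: y = z − H·x̄ = [421534/16175, -744981/16175]
step 1: S = H·P̄·Hᵀ + R = [17547677/64700 -11151409/32350; -11151409/32350 10492178/16175]
step 1: K = P̄·Hᵀ·S⁻¹ = [95337201/1231518349 -211736682/1231518349; -389082273/1231518349 -397222618/1231518349; -62686744/1231518349 90769004/1231518349]
step 1: x' = x̄ + K·y = [831373083/1231518349, -874494489/1231518349, 1539058104/1231518349]
step 1: P' = (I − K·H)·P̄ = [1890915595/1231518349 116399481/1231518349 2576968110/1231518349; 116399481/1231518349 786304891/1231518349 -28082260/1231518349; 2576968110/1231518349 -28082260/1231518349 3987564541/1231518349]

step 0: x' = [52214/16175, 5838/16175, 19517/3235], P' = [317457/64700 -853/32350 46883/6470; -853/32350 10712/16175 -667/3235; 46883/6470 -667/3235 7190/647]
step 1: x' = [831373083/1231518349, -874494489/1231518349, 1539058104/1231518349], P' = [1890915595/1231518349 116399481/1231518349 2576968110/1231518349; 116399481/1231518349 786304891/1231518349 -28082260/1231518349; 2576968110/1231518349 -28082260/1231518349 3987564541/1231518349]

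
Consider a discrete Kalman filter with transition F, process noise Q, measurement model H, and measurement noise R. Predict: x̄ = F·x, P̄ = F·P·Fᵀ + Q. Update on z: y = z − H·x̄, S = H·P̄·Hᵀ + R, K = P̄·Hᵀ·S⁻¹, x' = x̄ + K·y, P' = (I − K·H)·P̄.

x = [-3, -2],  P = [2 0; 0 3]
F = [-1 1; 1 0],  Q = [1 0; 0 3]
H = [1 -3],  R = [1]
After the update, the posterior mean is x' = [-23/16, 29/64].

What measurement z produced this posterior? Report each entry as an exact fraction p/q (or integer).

z = [-3]

x̄ = F·x = [1, -3]
P̄ = F·P·Fᵀ + Q = [6 -2; -2 5]
S = H·P̄·Hᵀ + R = [64]
K = P̄·Hᵀ·S⁻¹ = [3/16; -17/64]
x' − x̄ = [-39/16, 221/64] = K·y
y = (KᵀK)⁻¹·Kᵀ·(x' − x̄) = [-13]
z = y + H·x̄ = [-13] + [10] = [-3]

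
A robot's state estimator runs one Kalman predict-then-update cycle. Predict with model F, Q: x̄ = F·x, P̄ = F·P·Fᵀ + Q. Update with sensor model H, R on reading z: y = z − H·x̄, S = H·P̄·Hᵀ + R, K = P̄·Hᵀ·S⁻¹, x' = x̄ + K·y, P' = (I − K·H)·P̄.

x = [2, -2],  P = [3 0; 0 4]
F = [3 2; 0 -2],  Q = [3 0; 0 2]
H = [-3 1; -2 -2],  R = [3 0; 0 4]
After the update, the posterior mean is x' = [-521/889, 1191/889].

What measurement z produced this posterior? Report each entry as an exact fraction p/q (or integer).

z = [3, -1]

x̄ = F·x = [2, 4]
P̄ = F·P·Fᵀ + Q = [46 -16; -16 18]
S = H·P̄·Hᵀ + R = [531 176; 176 132]
K = P̄·Hᵀ·S⁻¹ = [-222/889 -1189/9779; 214/889 -3435/9779]
x' − x̄ = [-2299/889, -2365/889] = K·y
y = (KᵀK)⁻¹·Kᵀ·(x' − x̄) = [5, 11]
z = y + H·x̄ = [5, 11] + [-2, -12] = [3, -1]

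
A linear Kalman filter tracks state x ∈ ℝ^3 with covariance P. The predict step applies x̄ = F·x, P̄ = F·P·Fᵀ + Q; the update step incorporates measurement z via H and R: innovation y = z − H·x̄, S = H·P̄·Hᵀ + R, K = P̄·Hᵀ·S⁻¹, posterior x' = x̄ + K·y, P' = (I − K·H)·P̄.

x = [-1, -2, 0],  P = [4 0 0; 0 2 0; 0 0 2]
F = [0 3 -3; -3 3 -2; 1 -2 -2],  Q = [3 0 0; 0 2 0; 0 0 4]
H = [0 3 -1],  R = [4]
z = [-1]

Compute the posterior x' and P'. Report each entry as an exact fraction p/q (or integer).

x̄ = F·x = [-6, -3, 3]
P̄ = F·P·Fᵀ + Q = [39 30 0; 30 64 -16; 0 -16 24]
y = z − H·x̄ = [11]
S = H·P̄·Hᵀ + R = [700]
K = P̄·Hᵀ·S⁻¹ = [9/70; 52/175; -18/175]
x' = x̄ + K·y = [-321/70, 47/175, 327/175]
P' = (I − K·H)·P̄ = [192/7 114/35 324/35; 114/35 384/175 944/175; 324/35 944/175 2904/175]

x' = [-321/70, 47/175, 327/175]
P' = [192/7 114/35 324/35; 114/35 384/175 944/175; 324/35 944/175 2904/175]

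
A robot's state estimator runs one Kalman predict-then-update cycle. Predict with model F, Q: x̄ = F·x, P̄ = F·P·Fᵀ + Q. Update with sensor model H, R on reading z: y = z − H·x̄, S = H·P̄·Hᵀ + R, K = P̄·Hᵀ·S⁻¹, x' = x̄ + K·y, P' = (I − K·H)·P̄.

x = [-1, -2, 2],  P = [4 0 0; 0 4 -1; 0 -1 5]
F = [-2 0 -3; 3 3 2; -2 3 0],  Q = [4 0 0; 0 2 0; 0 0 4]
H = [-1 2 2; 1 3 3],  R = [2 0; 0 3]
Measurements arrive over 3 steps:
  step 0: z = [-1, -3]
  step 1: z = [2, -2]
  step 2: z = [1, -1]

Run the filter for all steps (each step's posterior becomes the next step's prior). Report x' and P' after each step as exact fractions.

step 0: x̄ = F·x = [-4, -5, -4]
step 0: P̄ = F·P·Fᵀ + Q = [65 -45 25; -45 82 6; 25 6 56]
step 0: y = z − H·x̄ = [13, 28]
step 0: S = H·P̄·Hᵀ + R = [747 855; 855 1298]
step 0: K = P̄·Hᵀ·S⁻¹ = [-46855/79527 10390/26509; 99613/238581 -2818/26509; -5767/26509 8108/26509]
step 0: x' = x̄ + K·y = [-54463/79527, -608072/238581, 46017/26509]
step 0: P' = (I − K·H)·P̄ = [31210/26509 -49990/79527 16650/26509; -49990/79527 3103447/238581 -342091/26509; 16650/26509 -342091/26509 344649/26509]
step 1: x̄ = F·x = [-305227/79527, -495359/79527, -166382/26509]
step 1: P̄ = F·P·Fᵀ + Q = [3532517/26509 707195/26509 3403539/26509; 707195/26509 610719/26509 747051/26509; 3403539/26509 747051/26509 3534283/26509]
step 1: y = z − H·x̄ = [614279/26509, 3129688/79527]
step 1: S = H·P̄·Hᵀ + R = [9699015/26509 26191373/26509; 26191373/26509 79028384/26509]
step 1: K = P̄·Hᵀ·S⁻¹ = [-1695973167/3037061459 1171756118/3037061459; 1264033735/3037061459 -235207790/3037061459; -672517973/3037061459 847277222/3037061459]
step 1: x' = x̄ + K·y = [-4843187844/3037061459, 1117172922/3037061459, -3906776131/9111184377]
step 1: P' = (I − K·H)·P̄ = [3441275142/3037061459 -1799089830/3037061459 1823754234/3037061459; -1799089830/3037061459 16620292044/3037061459 -16255803224/3037061459; 1823754234/3037061459 -16255803224/3037061459 16495162368/3037061459]
step 2: x̄ = F·x = [13593151819/3037061459, -41347686560/9111184377, 13037894454/3037061459]
step 2: P̄ = F·P·Fᵀ + Q = [196254858524/3037061459 13769337894/3037061459 181804393968/3037061459; 13769337894/3037061459 47040672244/3037061459 18707871774/3037061459; 181804393968/3037061459 18707871774/3037061459 197085052760/3037061459]
step 2: y = z − H·x̄ = [54358646230/9111184377, -14396210080/3037061459]
step 2: S = H·P̄·Hᵀ + R = [546199928202/3037061459 1297420220926/3037061459; 1297420220926/3037061459 3912681651041/3037061459]
step 2: K = P̄·Hᵀ·S⁻¹ = [-41700875703870/74711561378417 28778452461890/74711561378417; 298666507231/725354964839 -59916760574/725354964839; -16213648233040/74711561378417 21209362680530/74711561378417]
step 2: x' = x̄ + K·y = [-50817575807003/74711561378417, -1225847205350/725354964839, 370387323269206/224134684135251]
step 2: P' = (I − K·H)·P̄ = [84575193798912/74711561378417 -430299921366/725354964839 44907613096284/74711561378417; -430299921366/725354964839 3820529419974/725354964839 -3737012873426/725354964839; 44907613096284/74711561378417 -3737012873426/725354964839 391152484277980/74711561378417]

step 0: x' = [-54463/79527, -608072/238581, 46017/26509], P' = [31210/26509 -49990/79527 16650/26509; -49990/79527 3103447/238581 -342091/26509; 16650/26509 -342091/26509 344649/26509]
step 1: x' = [-4843187844/3037061459, 1117172922/3037061459, -3906776131/9111184377], P' = [3441275142/3037061459 -1799089830/3037061459 1823754234/3037061459; -1799089830/3037061459 16620292044/3037061459 -16255803224/3037061459; 1823754234/3037061459 -16255803224/3037061459 16495162368/3037061459]
step 2: x' = [-50817575807003/74711561378417, -1225847205350/725354964839, 370387323269206/224134684135251], P' = [84575193798912/74711561378417 -430299921366/725354964839 44907613096284/74711561378417; -430299921366/725354964839 3820529419974/725354964839 -3737012873426/725354964839; 44907613096284/74711561378417 -3737012873426/725354964839 391152484277980/74711561378417]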